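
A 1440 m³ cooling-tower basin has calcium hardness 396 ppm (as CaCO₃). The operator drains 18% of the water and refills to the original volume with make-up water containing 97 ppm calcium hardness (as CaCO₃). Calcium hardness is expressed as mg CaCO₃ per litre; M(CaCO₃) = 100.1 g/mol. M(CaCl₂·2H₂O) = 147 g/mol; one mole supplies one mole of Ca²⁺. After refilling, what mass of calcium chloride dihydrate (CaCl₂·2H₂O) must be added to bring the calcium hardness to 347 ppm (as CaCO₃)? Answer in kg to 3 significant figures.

10.2 kg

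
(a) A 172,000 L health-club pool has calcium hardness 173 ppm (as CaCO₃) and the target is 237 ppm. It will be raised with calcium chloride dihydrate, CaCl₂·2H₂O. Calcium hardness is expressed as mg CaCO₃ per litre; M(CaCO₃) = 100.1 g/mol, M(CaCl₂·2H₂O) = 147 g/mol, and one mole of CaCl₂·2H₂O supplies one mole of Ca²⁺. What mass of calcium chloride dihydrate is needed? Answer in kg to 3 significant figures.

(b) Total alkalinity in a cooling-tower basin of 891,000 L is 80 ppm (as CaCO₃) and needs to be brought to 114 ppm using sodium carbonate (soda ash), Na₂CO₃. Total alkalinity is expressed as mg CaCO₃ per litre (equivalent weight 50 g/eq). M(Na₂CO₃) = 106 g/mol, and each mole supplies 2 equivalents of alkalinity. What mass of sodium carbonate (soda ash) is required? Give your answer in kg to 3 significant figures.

(a) Hardness to add: (237 − 173) = 64 mg/L as CaCO₃ × 172,000 L = 11,010 g as CaCO₃.
(a) Moles of Ca²⁺ (1 mol Ca²⁺ ≡ 1 mol CaCO₃): 11,010 / 100.1 g/mol = 110 mol.
(a) Mass of CaCl₂·2H₂O: 110 × 147 = 16,170 g.

(b) Alkalinity to add: (114 − 80) = 34 mg/L as CaCO₃ × 891,000 L = 30,290 g as CaCO₃.
(b) Equivalents: 30,290 g ÷ 50 g/eq = 605.9 eq.
(b) Each mole of Na₂CO₃ supplies 2 eq, so 605.9 / 2 = 302.9 mol.
(b) Mass: 302.9 mol × 106 g/mol = 32,110 g.

(a) 16.2 kg; (b) 32.1 kg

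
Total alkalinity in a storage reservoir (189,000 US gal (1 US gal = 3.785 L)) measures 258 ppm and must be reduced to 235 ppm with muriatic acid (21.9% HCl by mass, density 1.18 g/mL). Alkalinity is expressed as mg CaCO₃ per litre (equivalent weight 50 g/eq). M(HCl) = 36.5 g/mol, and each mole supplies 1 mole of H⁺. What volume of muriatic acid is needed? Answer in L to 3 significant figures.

Volume: 189,000 US gal × 3.785 L/gal = 715,365 L.
Alkalinity to neutralize: (258 − 235) = 23 mg/L as CaCO₃ × 715,365 L = 16,450 g as CaCO₃.
Equivalents of H⁺ required: 16,450 ÷ 50 g/eq = 329.1 eq = 329.1 mol HCl.
Mass of HCl: 329.1 × 36.5 = 12,010 g.
Mass of 21.9% solution: 12,010 / 0.219 = 54,840 g.
Volume: 54,840 g ÷ 1.18 g/mL = 46,480 mL.

46.5 L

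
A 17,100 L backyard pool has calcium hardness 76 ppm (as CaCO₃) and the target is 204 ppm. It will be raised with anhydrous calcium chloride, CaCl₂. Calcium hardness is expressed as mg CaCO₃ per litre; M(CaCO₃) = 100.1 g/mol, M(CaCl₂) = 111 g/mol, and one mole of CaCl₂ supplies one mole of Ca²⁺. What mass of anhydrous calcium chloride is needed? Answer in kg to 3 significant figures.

2.43 kg

Hardness to add: (204 − 76) = 128 mg/L as CaCO₃ × 17,100 L = 2189 g as CaCO₃.
Moles of Ca²⁺ (1 mol Ca²⁺ ≡ 1 mol CaCO₃): 2189 / 100.1 g/mol = 21.87 mol.
Mass of CaCl₂: 21.87 × 111 = 2427 g.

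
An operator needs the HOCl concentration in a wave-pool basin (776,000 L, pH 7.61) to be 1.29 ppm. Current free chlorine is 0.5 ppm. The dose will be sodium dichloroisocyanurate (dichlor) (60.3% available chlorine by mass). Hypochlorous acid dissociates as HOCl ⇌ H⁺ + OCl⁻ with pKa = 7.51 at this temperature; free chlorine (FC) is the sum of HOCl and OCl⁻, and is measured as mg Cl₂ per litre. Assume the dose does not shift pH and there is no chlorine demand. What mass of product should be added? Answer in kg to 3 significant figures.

[OCl⁻]/[HOCl] = 10^(pH − pKa) = 10^(7.61 − 7.51) = 1.259; fraction as HOCl = 1/(1 + 1.259) = 0.4427.
Free chlorine required for 1.29 ppm HOCl: 1.29 / 0.4427 = 2.914 ppm.
FC to add: 2.914 − 0.5 = 2.414 mg/L as Cl₂.
Cl₂ equivalent: 2.414 mg/L × 776,000 L = 1873 g.
Product at 60.3% available Cl: 1873 / 0.603 = 3107 g.

3.11 kg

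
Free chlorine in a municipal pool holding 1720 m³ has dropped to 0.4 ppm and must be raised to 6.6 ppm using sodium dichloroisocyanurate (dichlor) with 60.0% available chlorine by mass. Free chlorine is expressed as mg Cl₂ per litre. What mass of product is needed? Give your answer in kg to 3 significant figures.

Volume: 1720 m³ = 1,720,000 L.
Chlorine deficit: 6.6 − 0.4 = 6.2 ppm = 6.2 mg/L as Cl₂.
Cl₂ equivalent needed: 6.2 mg/L × 1,720,000 L = 10,660,000 mg = 10,660 g.
Product at 60.0% available chlorine: 10,660 / 0.6 = 17,770 g.

17.8 kg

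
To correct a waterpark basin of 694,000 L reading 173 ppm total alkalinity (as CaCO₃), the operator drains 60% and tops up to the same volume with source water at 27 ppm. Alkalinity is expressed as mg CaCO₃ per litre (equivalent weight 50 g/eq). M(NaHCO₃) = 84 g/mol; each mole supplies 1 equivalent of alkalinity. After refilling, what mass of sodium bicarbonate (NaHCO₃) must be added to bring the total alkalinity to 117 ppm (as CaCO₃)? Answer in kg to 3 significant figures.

36.8 kg

After draining 60% and refilling: 173 × 0.40 + 27 × 0.60 = 85.4 ppm.
Deficit to target: 117 − 85.4 = 31.6 mg/L.
As CaCO₃: 31.6 mg/L × 694,000 L = 21,930 g; ÷ 50 g/eq ÷ 1 = 438.6 mol NaHCO₃.
Mass: 438.6 × 84 = 36,840 g.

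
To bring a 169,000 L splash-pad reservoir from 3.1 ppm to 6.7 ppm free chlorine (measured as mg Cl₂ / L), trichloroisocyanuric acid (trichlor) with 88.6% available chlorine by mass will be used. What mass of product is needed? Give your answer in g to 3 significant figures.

687 g

Chlorine deficit: 6.7 − 3.1 = 3.6 ppm = 3.6 mg/L as Cl₂.
Cl₂ equivalent needed: 3.6 mg/L × 169,000 L = 608,400 mg = 608.4 g.
Product at 88.6% available chlorine: 608.4 / 0.886 = 686.7 g.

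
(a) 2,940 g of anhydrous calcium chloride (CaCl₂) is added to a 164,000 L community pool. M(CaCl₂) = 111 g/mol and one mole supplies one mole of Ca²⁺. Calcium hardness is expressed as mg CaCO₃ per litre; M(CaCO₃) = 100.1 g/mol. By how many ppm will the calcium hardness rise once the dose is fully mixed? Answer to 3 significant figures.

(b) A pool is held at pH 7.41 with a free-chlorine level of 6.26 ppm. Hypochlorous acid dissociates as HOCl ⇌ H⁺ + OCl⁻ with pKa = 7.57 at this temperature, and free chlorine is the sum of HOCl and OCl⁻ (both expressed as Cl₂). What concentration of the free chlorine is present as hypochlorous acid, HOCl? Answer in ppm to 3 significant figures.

(a) 16.2 ppm; (b) 3.70 ppm

(a) Moles of Ca²⁺: 2,940 g ÷ 111 g/mol = 26.49 mol.
(a) As CaCO₃: 26.49 mol × 100.1 g/mol = 2651 g.
(a) Rise: 2651 g / 164,000 L × 1000 = 16.17 mg/L.

(b) [OCl⁻]/[HOCl] = 10^(pH − pKa) = 10^(7.41 − 7.57) = 10^-0.16 = 0.6918.
(b) Fraction as HOCl = 1 / (1 + 0.6918) = 0.5911.
(b) HOCl = 0.5911 × 6.26 ppm = 3.7 ppm.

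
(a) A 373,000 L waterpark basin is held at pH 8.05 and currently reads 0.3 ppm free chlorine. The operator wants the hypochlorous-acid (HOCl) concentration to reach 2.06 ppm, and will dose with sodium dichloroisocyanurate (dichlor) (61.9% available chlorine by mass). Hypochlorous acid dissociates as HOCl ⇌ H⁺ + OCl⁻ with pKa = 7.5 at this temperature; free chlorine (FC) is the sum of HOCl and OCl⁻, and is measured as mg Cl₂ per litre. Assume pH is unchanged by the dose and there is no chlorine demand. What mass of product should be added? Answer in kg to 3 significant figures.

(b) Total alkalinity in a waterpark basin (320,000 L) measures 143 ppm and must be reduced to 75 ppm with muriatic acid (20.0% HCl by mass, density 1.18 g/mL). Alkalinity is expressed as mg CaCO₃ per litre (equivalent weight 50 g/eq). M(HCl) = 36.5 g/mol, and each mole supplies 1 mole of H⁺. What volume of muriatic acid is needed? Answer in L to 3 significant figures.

(a) [OCl⁻]/[HOCl] = 10^(pH − pKa) = 10^(8.05 − 7.5) = 3.548; fraction as HOCl = 1/(1 + 3.548) = 0.2199.
(a) Free chlorine required for 2.06 ppm HOCl: 2.06 / 0.2199 = 9.369 ppm.
(a) FC to add: 9.369 − 0.3 = 9.069 mg/L as Cl₂.
(a) Cl₂ equivalent: 9.069 mg/L × 373,000 L = 3383 g.
(a) Product at 61.9% available Cl: 3383 / 0.619 = 5465 g.

(b) Alkalinity to neutralize: (143 − 75) = 68 mg/L as CaCO₃ × 320,000 L = 21,760 g as CaCO₃.
(b) Equivalents of H⁺ required: 21,760 ÷ 50 g/eq = 435.2 eq = 435.2 mol HCl.
(b) Mass of HCl: 435.2 × 36.5 = 15,880 g.
(b) Mass of 20.0% solution: 15,880 / 0.2 = 79,420 g.
(b) Volume: 79,420 g ÷ 1.18 g/mL = 67,310 mL.

(a) 5.46 kg; (b) 67.3 L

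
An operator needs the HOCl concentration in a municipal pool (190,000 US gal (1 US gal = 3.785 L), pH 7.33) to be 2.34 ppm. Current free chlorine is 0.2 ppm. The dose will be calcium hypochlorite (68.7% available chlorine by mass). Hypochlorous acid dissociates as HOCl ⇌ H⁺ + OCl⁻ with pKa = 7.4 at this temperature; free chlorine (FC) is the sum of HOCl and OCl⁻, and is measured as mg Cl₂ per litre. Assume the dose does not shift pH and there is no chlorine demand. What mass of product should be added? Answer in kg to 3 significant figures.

Volume: 190,000 US gal × 3.785 L/gal = 719,150 L.
[OCl⁻]/[HOCl] = 10^(pH − pKa) = 10^(7.33 − 7.4) = 0.8511; fraction as HOCl = 1/(1 + 0.8511) = 0.5402.
Free chlorine required for 2.34 ppm HOCl: 2.34 / 0.5402 = 4.332 ppm.
FC to add: 4.332 − 0.2 = 4.132 mg/L as Cl₂.
Cl₂ equivalent: 4.132 mg/L × 719,150 L = 2971 g.
Product at 68.7% available Cl: 2971 / 0.687 = 4325 g.

4.33 kg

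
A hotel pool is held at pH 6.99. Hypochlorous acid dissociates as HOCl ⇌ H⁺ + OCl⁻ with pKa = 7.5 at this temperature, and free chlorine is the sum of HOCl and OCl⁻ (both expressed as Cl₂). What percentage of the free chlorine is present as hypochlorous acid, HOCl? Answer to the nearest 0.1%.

76.4%

[OCl⁻]/[HOCl] = 10^(pH − pKa) = 10^(6.99 − 7.5) = 10^-0.51 = 0.309.
Fraction as HOCl = 1 / (1 + 0.309) = 0.7639.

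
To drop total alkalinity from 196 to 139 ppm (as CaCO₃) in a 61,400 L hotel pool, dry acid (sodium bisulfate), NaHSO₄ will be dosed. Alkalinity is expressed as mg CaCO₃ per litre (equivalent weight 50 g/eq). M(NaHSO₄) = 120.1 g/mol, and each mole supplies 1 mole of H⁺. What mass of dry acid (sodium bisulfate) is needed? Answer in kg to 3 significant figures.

8.41 kg

Alkalinity to neutralize: (196 − 139) = 57 mg/L as CaCO₃ × 61,400 L = 3500 g as CaCO₃.
Equivalents of H⁺ required: 3500 ÷ 50 g/eq = 70 eq = 70 mol NaHSO₄.
Mass of NaHSO₄: 70 × 120.1 = 8407 g.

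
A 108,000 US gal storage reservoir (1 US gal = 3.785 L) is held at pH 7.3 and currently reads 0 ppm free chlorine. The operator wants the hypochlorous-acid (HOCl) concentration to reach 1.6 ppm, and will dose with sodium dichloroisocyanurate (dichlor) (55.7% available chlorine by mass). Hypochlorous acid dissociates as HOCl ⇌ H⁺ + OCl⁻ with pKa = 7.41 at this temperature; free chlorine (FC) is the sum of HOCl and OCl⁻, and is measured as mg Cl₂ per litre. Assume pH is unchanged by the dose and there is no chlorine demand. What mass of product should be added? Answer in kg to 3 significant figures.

Volume: 108,000 US gal × 3.785 L/gal = 408,780 L.
[OCl⁻]/[HOCl] = 10^(pH − pKa) = 10^(7.3 − 7.41) = 0.7762; fraction as HOCl = 1/(1 + 0.7762) = 0.563.
Free chlorine required for 1.6 ppm HOCl: 1.6 / 0.563 = 2.842 ppm.
FC to add: 2.842 − 0 = 2.842 mg/L as Cl₂.
Cl₂ equivalent: 2.842 mg/L × 408,780 L = 1162 g.
Product at 55.7% available Cl: 1162 / 0.557 = 2086 g.

2.09 kg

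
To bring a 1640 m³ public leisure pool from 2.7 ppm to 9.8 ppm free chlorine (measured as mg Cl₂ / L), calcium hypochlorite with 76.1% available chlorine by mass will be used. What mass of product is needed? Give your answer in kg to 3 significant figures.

Volume: 1640 m³ = 1,640,000 L.
Chlorine deficit: 9.8 − 2.7 = 7.1 ppm = 7.1 mg/L as Cl₂.
Cl₂ equivalent needed: 7.1 mg/L × 1,640,000 L = 11,640,000 mg = 11,640 g.
Product at 76.1% available chlorine: 11,640 / 0.761 = 15,300 g.

15.3 kg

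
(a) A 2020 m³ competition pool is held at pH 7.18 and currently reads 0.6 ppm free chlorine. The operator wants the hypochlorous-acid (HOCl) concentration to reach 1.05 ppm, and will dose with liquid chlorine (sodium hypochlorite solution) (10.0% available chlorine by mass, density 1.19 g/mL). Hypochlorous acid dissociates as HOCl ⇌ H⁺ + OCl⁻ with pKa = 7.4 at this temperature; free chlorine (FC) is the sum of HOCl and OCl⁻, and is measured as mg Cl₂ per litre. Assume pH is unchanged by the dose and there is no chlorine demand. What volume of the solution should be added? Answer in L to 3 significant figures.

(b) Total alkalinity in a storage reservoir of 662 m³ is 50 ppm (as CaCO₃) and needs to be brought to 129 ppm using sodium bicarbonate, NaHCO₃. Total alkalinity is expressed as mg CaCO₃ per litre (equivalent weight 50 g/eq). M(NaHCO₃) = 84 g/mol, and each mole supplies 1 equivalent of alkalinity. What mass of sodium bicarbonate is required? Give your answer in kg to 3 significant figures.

(a) Volume: 2020 m³ = 2,020,000 L.
(a) [OCl⁻]/[HOCl] = 10^(pH − pKa) = 10^(7.18 − 7.4) = 0.6026; fraction as HOCl = 1/(1 + 0.6026) = 0.624.
(a) Free chlorine required for 1.05 ppm HOCl: 1.05 / 0.624 = 1.683 ppm.
(a) FC to add: 1.683 − 0.6 = 1.083 mg/L as Cl₂.
(a) Cl₂ equivalent: 1.083 mg/L × 2,020,000 L = 2187 g.
(a) Product at 10.0% available Cl: 2187 / 0.1 = 21,870 g.
(a) Volume: 21,870 g ÷ 1.19 g/mL = 18,380 mL.

(b) Volume: 662 m³ = 662,000 L.
(b) Alkalinity to add: (129 − 50) = 79 mg/L as CaCO₃ × 662,000 L = 52,300 g as CaCO₃.
(b) Equivalents: 52,300 g ÷ 50 g/eq = 1046 eq.
(b) NaHCO₃ supplies 1 eq per mole → 1046 mol.
(b) Mass: 1046 mol × 84 g/mol = 87,860 g.

(a) 18.4 L; (b) 87.9 kg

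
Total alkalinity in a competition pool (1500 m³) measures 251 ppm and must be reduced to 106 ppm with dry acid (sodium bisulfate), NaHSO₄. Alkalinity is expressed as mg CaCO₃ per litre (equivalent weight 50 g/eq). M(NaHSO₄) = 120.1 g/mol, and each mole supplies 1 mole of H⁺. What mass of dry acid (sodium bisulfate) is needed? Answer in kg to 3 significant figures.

Volume: 1500 m³ = 1,500,000 L.
Alkalinity to neutralize: (251 − 106) = 145 mg/L as CaCO₃ × 1,500,000 L = 217,500 g as CaCO₃.
Equivalents of H⁺ required: 217,500 ÷ 50 g/eq = 4350 eq = 4350 mol NaHSO₄.
Mass of NaHSO₄: 4350 × 120.1 = 522,400 g.

522 kg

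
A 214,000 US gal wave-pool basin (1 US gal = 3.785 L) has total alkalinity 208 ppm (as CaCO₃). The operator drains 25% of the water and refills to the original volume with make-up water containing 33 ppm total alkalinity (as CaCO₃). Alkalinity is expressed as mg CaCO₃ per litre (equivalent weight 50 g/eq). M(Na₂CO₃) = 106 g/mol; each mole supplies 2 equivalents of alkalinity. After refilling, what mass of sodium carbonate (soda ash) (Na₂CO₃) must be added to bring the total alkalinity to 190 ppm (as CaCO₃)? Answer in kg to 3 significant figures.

22.1 kg

Volume: 214,000 US gal × 3.785 L/gal = 809,990 L.
After draining 25% and refilling: 208 × 0.75 + 33 × 0.25 = 164.25 ppm.
Deficit to target: 190 − 164.25 = 25.75 mg/L.
As CaCO₃: 25.75 mg/L × 809,990 L = 20,860 g; ÷ 50 g/eq ÷ 2 = 208.6 mol Na₂CO₃.
Mass: 208.6 × 106 = 22,110 g.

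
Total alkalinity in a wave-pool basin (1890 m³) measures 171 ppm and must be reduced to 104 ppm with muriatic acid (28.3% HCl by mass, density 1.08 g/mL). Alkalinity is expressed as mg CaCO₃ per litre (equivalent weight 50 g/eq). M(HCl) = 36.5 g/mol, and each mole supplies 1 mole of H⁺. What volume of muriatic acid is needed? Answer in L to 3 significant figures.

302 L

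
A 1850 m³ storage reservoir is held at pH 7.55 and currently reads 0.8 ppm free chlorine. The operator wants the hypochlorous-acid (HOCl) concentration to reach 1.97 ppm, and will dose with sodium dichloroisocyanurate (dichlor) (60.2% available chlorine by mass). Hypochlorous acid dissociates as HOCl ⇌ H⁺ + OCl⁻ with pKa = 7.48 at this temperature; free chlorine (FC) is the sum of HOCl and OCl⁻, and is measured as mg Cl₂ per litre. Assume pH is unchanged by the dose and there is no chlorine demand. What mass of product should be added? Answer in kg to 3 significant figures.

Volume: 1850 m³ = 1,850,000 L.
[OCl⁻]/[HOCl] = 10^(pH − pKa) = 10^(7.55 − 7.48) = 1.175; fraction as HOCl = 1/(1 + 1.175) = 0.4598.
Free chlorine required for 1.97 ppm HOCl: 1.97 / 0.4598 = 4.285 ppm.
FC to add: 4.285 − 0.8 = 3.485 mg/L as Cl₂.
Cl₂ equivalent: 3.485 mg/L × 1,850,000 L = 6446 g.
Product at 60.2% available Cl: 6446 / 0.602 = 10,710 g.

10.7 kg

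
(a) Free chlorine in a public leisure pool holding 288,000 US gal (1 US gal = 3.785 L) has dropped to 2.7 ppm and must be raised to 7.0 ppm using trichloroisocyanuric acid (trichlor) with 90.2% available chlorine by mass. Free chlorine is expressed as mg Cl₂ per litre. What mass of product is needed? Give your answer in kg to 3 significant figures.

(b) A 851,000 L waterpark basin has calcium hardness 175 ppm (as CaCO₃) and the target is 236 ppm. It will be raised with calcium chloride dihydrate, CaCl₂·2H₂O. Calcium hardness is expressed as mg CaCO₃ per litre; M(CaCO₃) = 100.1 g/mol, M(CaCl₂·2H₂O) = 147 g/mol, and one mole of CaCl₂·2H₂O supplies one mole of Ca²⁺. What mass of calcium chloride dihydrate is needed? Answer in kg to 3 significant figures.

(a) Volume: 288,000 US gal × 3.785 L/gal = 1,090,080 L.
(a) Chlorine deficit: 7.0 − 2.7 = 4.3 ppm = 4.3 mg/L as Cl₂.
(a) Cl₂ equivalent needed: 4.3 mg/L × 1,090,080 L = 4,687,000 mg = 4687 g.
(a) Product at 90.2% available chlorine: 4687 / 0.902 = 5197 g.

(b) Hardness to add: (236 − 175) = 61 mg/L as CaCO₃ × 851,000 L = 51,910 g as CaCO₃.
(b) Moles of Ca²⁺ (1 mol Ca²⁺ ≡ 1 mol CaCO₃): 51,910 / 100.1 g/mol = 518.6 mol.
(b) Mass of CaCl₂·2H₂O: 518.6 × 147 = 76,230 g.

(a) 5.20 kg; (b) 76.2 kg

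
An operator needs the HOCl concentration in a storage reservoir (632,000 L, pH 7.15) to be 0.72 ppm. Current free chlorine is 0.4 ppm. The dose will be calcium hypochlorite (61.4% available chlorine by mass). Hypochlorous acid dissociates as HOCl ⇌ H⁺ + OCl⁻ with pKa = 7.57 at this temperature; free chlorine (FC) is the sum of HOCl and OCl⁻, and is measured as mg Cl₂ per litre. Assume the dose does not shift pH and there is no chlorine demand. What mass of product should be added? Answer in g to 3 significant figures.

611 g

[OCl⁻]/[HOCl] = 10^(pH − pKa) = 10^(7.15 − 7.57) = 0.3802; fraction as HOCl = 1/(1 + 0.3802) = 0.7245.
Free chlorine required for 0.72 ppm HOCl: 0.72 / 0.7245 = 0.9937 ppm.
FC to add: 0.9937 − 0.4 = 0.5937 mg/L as Cl₂.
Cl₂ equivalent: 0.5937 mg/L × 632,000 L = 375.2 g.
Product at 61.4% available Cl: 375.2 / 0.614 = 611.1 g.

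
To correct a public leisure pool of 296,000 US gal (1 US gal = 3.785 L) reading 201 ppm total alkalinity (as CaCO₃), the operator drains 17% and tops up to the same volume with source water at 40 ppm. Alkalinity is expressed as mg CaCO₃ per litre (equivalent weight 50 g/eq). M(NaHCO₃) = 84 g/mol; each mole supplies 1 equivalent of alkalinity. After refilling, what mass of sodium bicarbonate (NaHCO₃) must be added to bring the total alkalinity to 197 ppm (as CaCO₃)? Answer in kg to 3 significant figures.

44.0 kg

Volume: 296,000 US gal × 3.785 L/gal = 1,120,360 L.
After draining 17% and refilling: 201 × 0.83 + 40 × 0.17 = 173.63 ppm.
Deficit to target: 197 − 173.63 = 23.37 mg/L.
As CaCO₃: 23.37 mg/L × 1,120,360 L = 26,180 g; ÷ 50 g/eq ÷ 1 = 523.7 mol NaHCO₃.
Mass: 523.7 × 84 = 43,990 g.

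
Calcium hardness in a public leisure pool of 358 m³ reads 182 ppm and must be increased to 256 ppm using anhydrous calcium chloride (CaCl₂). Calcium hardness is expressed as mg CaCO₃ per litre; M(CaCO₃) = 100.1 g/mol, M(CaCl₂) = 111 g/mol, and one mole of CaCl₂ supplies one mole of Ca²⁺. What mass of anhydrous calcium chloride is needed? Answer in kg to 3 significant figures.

Volume: 358 m³ = 358,000 L.
Hardness to add: (256 − 182) = 74 mg/L as CaCO₃ × 358,000 L = 26,490 g as CaCO₃.
Moles of Ca²⁺ (1 mol Ca²⁺ ≡ 1 mol CaCO₃): 26,490 / 100.1 g/mol = 264.7 mol.
Mass of CaCl₂: 264.7 × 111 = 29,380 g.

29.4 kg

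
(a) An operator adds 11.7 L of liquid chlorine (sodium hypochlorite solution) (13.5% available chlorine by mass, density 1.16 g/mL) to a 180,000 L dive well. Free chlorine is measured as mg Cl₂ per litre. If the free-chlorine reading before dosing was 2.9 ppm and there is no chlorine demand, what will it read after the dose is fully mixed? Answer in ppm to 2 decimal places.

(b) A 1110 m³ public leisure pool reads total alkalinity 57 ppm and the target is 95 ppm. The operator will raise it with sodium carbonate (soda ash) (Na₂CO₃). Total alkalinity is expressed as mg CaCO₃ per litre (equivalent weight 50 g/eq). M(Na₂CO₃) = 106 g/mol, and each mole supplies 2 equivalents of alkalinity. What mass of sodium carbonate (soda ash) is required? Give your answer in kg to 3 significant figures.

(a) 13.08 ppm; (b) 44.7 kg

(a) Mass of solution: 11.7 L × 1000 mL/L × 1.16 g/mL = 13,570 g.
(a) Available chlorine delivered: 13,570 g × 0.135 = 1832 g as Cl₂.
(a) Concentration rise: 1832 g / 180,000 L = 10.18 mg/L = 10.18 ppm.
(a) Final FC: 2.9 + 10.18 = 13.08 ppm.

(b) Volume: 1110 m³ = 1,110,000 L.
(b) Alkalinity to add: (95 − 57) = 38 mg/L as CaCO₃ × 1,110,000 L = 42,180 g as CaCO₃.
(b) Equivalents: 42,180 g ÷ 50 g/eq = 843.6 eq.
(b) Each mole of Na₂CO₃ supplies 2 eq, so 843.6 / 2 = 421.8 mol.
(b) Mass: 421.8 mol × 106 g/mol = 44,710 g.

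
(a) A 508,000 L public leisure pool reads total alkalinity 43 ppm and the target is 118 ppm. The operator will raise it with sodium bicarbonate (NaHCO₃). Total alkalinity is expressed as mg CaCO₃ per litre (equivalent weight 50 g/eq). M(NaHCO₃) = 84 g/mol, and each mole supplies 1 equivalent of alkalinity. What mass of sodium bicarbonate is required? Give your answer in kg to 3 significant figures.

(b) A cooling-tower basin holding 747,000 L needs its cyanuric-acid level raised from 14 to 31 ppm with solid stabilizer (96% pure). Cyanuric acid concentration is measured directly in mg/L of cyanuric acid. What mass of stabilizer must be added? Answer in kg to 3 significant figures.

(a) Alkalinity to add: (118 − 43) = 75 mg/L as CaCO₃ × 508,000 L = 38,100 g as CaCO₃.
(a) Equivalents: 38,100 g ÷ 50 g/eq = 762 eq.
(a) NaHCO₃ supplies 1 eq per mole → 762 mol.
(a) Mass: 762 mol × 84 g/mol = 64,010 g.

(b) CYA to add: (31 − 14) = 17 mg/L × 747,000 L = 12,700 g cyanuric acid.
(b) At 96% purity: 12,700 / 0.96 = 13,230 g product.

(a) 64.0 kg; (b) 13.2 kg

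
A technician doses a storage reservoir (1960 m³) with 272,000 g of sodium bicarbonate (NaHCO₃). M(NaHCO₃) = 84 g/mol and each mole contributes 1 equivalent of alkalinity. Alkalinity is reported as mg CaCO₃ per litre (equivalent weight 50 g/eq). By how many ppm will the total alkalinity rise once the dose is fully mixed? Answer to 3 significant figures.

Volume: 1960 m³ = 1,960,000 L.
Moles of NaHCO₃: 272,000 g ÷ 84 g/mol = 3238 mol → 3238 eq of alkalinity.
As CaCO₃: 3238 eq × 50 g/eq = 161,900 g.
Rise: 161,900 g / 1,960,000 L × 1000 = 82.6 mg/L.

82.6 ppm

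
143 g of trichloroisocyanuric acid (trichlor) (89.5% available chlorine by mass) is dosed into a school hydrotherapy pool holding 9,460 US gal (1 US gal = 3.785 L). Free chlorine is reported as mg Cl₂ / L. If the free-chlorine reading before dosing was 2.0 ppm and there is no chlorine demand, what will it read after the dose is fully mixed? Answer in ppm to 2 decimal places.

Volume: 9,460 US gal × 3.785 L/gal = 35,806 L.
Available chlorine delivered: 143 g × 0.895 = 128 g as Cl₂.
Concentration rise: 128 g / 35,806 L = 3.574 mg/L = 3.57 ppm.
Final FC: 2.0 + 3.57 = 5.57 ppm.

5.57 ppm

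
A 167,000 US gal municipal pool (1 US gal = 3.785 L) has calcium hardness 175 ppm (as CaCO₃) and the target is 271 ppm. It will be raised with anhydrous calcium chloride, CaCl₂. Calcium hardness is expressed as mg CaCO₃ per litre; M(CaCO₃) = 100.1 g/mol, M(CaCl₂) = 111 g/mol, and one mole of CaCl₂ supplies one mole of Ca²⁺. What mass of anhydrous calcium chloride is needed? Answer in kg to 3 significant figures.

67.3 kg

Volume: 167,000 US gal × 3.785 L/gal = 632,095 L.
Hardness to add: (271 − 175) = 96 mg/L as CaCO₃ × 632,095 L = 60,680 g as CaCO₃.
Moles of Ca²⁺ (1 mol Ca²⁺ ≡ 1 mol CaCO₃): 60,680 / 100.1 g/mol = 606.2 mol.
Mass of CaCl₂: 606.2 × 111 = 67,290 g.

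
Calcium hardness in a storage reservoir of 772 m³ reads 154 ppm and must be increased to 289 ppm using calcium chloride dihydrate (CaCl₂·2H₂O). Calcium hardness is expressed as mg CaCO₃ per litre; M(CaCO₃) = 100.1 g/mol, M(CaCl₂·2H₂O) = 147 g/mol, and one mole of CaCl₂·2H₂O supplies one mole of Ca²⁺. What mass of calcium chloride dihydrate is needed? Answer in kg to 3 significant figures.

Volume: 772 m³ = 772,000 L.
Hardness to add: (289 − 154) = 135 mg/L as CaCO₃ × 772,000 L = 104,200 g as CaCO₃.
Moles of Ca²⁺ (1 mol Ca²⁺ ≡ 1 mol CaCO₃): 104,200 / 100.1 g/mol = 1041 mol.
Mass of CaCl₂·2H₂O: 1041 × 147 = 153,100 g.

153 kg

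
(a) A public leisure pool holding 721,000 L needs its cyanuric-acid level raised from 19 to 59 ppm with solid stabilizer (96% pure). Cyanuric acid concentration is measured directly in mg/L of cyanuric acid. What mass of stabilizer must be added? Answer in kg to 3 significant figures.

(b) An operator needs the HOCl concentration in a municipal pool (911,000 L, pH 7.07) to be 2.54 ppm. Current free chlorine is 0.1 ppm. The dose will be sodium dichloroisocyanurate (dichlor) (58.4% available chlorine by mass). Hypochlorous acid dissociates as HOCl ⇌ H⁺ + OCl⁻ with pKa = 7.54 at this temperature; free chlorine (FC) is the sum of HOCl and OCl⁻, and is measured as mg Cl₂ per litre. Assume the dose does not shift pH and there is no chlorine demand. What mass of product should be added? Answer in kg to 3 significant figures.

(a) 30.0 kg; (b) 5.15 kg

(a) CYA to add: (59 − 19) = 40 mg/L × 721,000 L = 28,840 g cyanuric acid.
(a) At 96% purity: 28,840 / 0.96 = 30,040 g product.

(b) [OCl⁻]/[HOCl] = 10^(pH − pKa) = 10^(7.07 − 7.54) = 0.3388; fraction as HOCl = 1/(1 + 0.3388) = 0.7469.
(b) Free chlorine required for 2.54 ppm HOCl: 2.54 / 0.7469 = 3.401 ppm.
(b) FC to add: 3.401 − 0.1 = 3.301 mg/L as Cl₂.
(b) Cl₂ equivalent: 3.301 mg/L × 911,000 L = 3007 g.
(b) Product at 58.4% available Cl: 3007 / 0.584 = 5149 g.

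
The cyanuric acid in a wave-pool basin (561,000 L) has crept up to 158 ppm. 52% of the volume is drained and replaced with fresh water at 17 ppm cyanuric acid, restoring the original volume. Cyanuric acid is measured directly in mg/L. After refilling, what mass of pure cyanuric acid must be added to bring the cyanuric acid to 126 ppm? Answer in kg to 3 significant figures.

23.2 kg

After draining 52% and refilling: 158 × 0.48 + 17 × 0.52 = 84.68 ppm.
Deficit to target: 126 − 84.68 = 41.32 mg/L.
Mass: 41.32 mg/L × 561,000 L = 23,180 g cyanuric acid.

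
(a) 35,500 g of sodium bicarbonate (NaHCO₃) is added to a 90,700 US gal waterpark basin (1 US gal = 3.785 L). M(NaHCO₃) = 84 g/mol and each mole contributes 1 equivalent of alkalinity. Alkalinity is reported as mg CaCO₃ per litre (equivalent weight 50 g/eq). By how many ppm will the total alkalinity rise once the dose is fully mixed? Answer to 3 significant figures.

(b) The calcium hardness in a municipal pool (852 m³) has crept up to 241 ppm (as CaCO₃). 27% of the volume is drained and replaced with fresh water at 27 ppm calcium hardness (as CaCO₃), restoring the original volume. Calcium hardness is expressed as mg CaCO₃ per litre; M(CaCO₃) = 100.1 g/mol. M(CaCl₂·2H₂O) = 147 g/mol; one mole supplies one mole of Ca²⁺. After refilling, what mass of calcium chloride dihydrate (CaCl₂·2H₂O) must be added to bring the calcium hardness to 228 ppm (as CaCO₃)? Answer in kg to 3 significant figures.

(a) Volume: 90,700 US gal × 3.785 L/gal = 343,300 L.
(a) Moles of NaHCO₃: 35,500 g ÷ 84 g/mol = 422.6 mol → 422.6 eq of alkalinity.
(a) As CaCO₃: 422.6 eq × 50 g/eq = 21,130 g.
(a) Rise: 21,130 g / 343,300 L × 1000 = 61.55 mg/L.

(b) Volume: 852 m³ = 852,000 L.
(b) After draining 27% and refilling: 241 × 0.73 + 27 × 0.27 = 183.22 ppm.
(b) Deficit to target: 228 − 183.22 = 44.78 mg/L.
(b) As CaCO₃: 44.78 mg/L × 852,000 L = 38,150 g; ÷ 100.1 = 381.1 mol Ca²⁺.
(b) Mass: 381.1 × 147 = 56,030 g.

(a) 61.6 ppm; (b) 56.0 kg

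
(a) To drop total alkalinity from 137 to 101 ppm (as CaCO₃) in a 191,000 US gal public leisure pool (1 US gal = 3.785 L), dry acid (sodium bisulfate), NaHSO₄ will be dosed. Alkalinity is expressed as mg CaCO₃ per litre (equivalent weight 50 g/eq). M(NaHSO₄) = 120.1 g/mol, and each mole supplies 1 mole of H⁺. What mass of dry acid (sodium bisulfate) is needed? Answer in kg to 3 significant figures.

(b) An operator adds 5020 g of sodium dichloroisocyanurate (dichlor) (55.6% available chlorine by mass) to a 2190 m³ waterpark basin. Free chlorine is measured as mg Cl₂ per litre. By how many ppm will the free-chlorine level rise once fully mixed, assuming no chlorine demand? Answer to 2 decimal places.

(a) Volume: 191,000 US gal × 3.785 L/gal = 722,935 L.
(a) Alkalinity to neutralize: (137 − 101) = 36 mg/L as CaCO₃ × 722,935 L = 26,030 g as CaCO₃.
(a) Equivalents of H⁺ required: 26,030 ÷ 50 g/eq = 520.5 eq = 520.5 mol NaHSO₄.
(a) Mass of NaHSO₄: 520.5 × 120.1 = 62,510 g.

(b) Volume: 2190 m³ = 2,190,000 L.
(b) Available chlorine delivered: 5020 g × 0.556 = 2791 g as Cl₂.
(b) Concentration rise: 2791 g / 2,190,000 L = 1.274 mg/L = 1.27 ppm.

(a) 62.5 kg; (b) 1.27 ppm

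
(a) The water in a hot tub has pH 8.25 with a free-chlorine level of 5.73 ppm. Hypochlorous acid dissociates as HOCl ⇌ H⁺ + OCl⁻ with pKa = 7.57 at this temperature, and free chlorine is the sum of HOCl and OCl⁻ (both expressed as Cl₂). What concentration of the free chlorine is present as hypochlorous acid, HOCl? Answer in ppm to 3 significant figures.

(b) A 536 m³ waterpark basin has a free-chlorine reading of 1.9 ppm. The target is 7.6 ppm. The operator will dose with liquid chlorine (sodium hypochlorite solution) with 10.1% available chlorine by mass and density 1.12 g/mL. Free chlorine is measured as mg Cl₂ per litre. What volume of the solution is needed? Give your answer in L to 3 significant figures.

(a) 0.990 ppm; (b) 27.0 L

(a) [OCl⁻]/[HOCl] = 10^(pH − pKa) = 10^(8.25 − 7.57) = 10^0.68 = 4.786.
(a) Fraction as HOCl = 1 / (1 + 4.786) = 0.1728.
(a) HOCl = 0.1728 × 5.73 ppm = 0.9903 ppm.

(b) Volume: 536 m³ = 536,000 L.
(b) Chlorine deficit: 7.6 − 1.9 = 5.7 ppm = 5.7 mg/L as Cl₂.
(b) Cl₂ equivalent needed: 5.7 mg/L × 536,000 L = 3,055,000 mg = 3055 g.
(b) Product at 10.1% available chlorine: 3055 / 0.101 = 30,250 g.
(b) Volume at density 1.12 g/mL: 30,250 g ÷ 1.12 g/mL = 27,010 mL.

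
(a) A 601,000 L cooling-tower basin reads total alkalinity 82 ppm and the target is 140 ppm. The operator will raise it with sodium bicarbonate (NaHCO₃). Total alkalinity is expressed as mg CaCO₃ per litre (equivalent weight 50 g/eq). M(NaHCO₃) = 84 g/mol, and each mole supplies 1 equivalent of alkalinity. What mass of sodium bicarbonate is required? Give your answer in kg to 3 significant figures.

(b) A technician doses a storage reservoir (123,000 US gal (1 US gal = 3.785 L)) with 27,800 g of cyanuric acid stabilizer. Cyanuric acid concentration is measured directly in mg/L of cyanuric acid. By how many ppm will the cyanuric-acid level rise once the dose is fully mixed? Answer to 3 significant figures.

(a) 58.6 kg; (b) 59.7 ppm

(a) Alkalinity to add: (140 − 82) = 58 mg/L as CaCO₃ × 601,000 L = 34,860 g as CaCO₃.
(a) Equivalents: 34,860 g ÷ 50 g/eq = 697.2 eq.
(a) NaHCO₃ supplies 1 eq per mole → 697.2 mol.
(a) Mass: 697.2 mol × 84 g/mol = 58,560 g.

(b) Volume: 123,000 US gal × 3.785 L/gal = 465,555 L.
(b) Rise: 27,800 g / 465,555 L × 1000 = 59.71 mg/L.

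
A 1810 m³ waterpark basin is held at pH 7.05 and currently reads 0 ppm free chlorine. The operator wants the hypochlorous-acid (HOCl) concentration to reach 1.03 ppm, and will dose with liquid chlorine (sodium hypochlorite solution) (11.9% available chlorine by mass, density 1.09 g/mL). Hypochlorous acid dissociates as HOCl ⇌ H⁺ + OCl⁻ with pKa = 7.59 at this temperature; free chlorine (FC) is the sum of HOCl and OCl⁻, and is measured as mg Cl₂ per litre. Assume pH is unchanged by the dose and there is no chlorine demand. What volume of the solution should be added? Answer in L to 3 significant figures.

Volume: 1810 m³ = 1,810,000 L.
[OCl⁻]/[HOCl] = 10^(pH − pKa) = 10^(7.05 − 7.59) = 0.2884; fraction as HOCl = 1/(1 + 0.2884) = 0.7762.
Free chlorine required for 1.03 ppm HOCl: 1.03 / 0.7762 = 1.327 ppm.
FC to add: 1.327 − 0 = 1.327 mg/L as Cl₂.
Cl₂ equivalent: 1.327 mg/L × 1,810,000 L = 2402 g.
Product at 11.9% available Cl: 2402 / 0.119 = 20,180 g.
Volume: 20,180 g ÷ 1.09 g/mL = 18,520 mL.

18.5 L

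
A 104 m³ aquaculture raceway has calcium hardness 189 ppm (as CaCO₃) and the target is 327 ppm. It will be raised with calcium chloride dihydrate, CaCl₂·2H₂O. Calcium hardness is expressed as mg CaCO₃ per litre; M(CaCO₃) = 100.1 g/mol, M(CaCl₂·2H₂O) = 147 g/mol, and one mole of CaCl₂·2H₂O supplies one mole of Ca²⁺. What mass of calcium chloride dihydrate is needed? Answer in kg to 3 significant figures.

Volume: 104 m³ = 104,000 L.
Hardness to add: (327 − 189) = 138 mg/L as CaCO₃ × 104,000 L = 14,350 g as CaCO₃.
Moles of Ca²⁺ (1 mol Ca²⁺ ≡ 1 mol CaCO₃): 14,350 / 100.1 g/mol = 143.4 mol.
Mass of CaCl₂·2H₂O: 143.4 × 147 = 21,080 g.

21.1 kg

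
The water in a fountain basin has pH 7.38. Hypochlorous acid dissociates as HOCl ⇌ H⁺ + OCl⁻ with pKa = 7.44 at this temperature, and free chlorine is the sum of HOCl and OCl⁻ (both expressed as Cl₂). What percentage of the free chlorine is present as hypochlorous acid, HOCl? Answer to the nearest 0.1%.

53.4%

[OCl⁻]/[HOCl] = 10^(pH − pKa) = 10^(7.38 − 7.44) = 10^-0.06 = 0.871.
Fraction as HOCl = 1 / (1 + 0.871) = 0.5345.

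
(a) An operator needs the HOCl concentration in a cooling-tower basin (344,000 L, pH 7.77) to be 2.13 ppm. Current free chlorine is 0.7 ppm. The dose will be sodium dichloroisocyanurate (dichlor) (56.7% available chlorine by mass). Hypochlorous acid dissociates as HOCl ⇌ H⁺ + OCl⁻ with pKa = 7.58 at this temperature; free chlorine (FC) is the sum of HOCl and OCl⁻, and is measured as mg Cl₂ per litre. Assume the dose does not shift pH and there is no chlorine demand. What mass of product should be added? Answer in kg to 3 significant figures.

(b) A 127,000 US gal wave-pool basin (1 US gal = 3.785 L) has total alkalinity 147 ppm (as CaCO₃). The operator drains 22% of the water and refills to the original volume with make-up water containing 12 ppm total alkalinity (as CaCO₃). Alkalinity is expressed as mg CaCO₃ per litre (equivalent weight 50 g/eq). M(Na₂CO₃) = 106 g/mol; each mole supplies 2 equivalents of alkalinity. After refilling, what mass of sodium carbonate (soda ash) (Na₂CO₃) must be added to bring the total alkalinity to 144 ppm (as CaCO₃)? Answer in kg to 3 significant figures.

(a) [OCl⁻]/[HOCl] = 10^(pH − pKa) = 10^(7.77 − 7.58) = 1.549; fraction as HOCl = 1/(1 + 1.549) = 0.3923.
(a) Free chlorine required for 2.13 ppm HOCl: 2.13 / 0.3923 = 5.429 ppm.
(a) FC to add: 5.429 − 0.7 = 4.729 mg/L as Cl₂.
(a) Cl₂ equivalent: 4.729 mg/L × 344,000 L = 1627 g.
(a) Product at 56.7% available Cl: 1627 / 0.567 = 2869 g.

(b) Volume: 127,000 US gal × 3.785 L/gal = 480,695 L.
(b) After draining 22% and refilling: 147 × 0.78 + 12 × 0.22 = 117.3 ppm.
(b) Deficit to target: 144 − 117.3 = 26.7 mg/L.
(b) As CaCO₃: 26.7 mg/L × 480,695 L = 12,830 g; ÷ 50 g/eq ÷ 2 = 128.3 mol Na₂CO₃.
(b) Mass: 128.3 × 106 = 13,600 g.

(a) 2.87 kg; (b) 13.6 kg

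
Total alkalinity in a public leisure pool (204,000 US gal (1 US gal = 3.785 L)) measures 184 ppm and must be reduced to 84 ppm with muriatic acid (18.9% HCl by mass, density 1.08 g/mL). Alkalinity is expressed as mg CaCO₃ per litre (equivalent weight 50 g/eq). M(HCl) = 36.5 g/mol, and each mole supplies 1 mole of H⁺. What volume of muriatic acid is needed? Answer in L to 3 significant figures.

276 L

Volume: 204,000 US gal × 3.785 L/gal = 772,140 L.
Alkalinity to neutralize: (184 − 84) = 100 mg/L as CaCO₃ × 772,140 L = 77,210 g as CaCO₃.
Equivalents of H⁺ required: 77,210 ÷ 50 g/eq = 1544 eq = 1544 mol HCl.
Mass of HCl: 1544 × 36.5 = 56,370 g.
Mass of 18.9% solution: 56,370 / 0.189 = 298,200 g.
Volume: 298,200 g ÷ 1.08 g/mL = 276,100 mL.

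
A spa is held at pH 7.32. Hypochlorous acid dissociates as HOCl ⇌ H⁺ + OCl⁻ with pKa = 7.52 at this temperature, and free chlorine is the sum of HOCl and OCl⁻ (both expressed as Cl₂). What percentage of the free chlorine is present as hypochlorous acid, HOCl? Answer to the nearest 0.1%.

61.3%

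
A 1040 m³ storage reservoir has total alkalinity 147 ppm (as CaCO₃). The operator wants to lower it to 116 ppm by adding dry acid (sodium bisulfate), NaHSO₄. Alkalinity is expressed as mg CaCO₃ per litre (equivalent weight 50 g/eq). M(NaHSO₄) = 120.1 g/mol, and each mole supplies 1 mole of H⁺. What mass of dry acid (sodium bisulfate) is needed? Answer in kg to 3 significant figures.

Volume: 1040 m³ = 1,040,000 L.
Alkalinity to neutralize: (147 − 116) = 31 mg/L as CaCO₃ × 1,040,000 L = 32,240 g as CaCO₃.
Equivalents of H⁺ required: 32,240 ÷ 50 g/eq = 644.8 eq = 644.8 mol NaHSO₄.
Mass of NaHSO₄: 644.8 × 120.1 = 77,440 g.

77.4 kg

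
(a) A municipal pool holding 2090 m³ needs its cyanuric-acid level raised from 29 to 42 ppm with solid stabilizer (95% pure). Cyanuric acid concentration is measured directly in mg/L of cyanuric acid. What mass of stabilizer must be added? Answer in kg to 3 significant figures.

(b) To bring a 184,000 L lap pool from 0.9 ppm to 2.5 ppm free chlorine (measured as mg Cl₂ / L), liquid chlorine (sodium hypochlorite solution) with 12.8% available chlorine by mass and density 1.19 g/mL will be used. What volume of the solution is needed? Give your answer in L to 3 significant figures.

(a) Volume: 2090 m³ = 2,090,000 L.
(a) CYA to add: (42 − 29) = 13 mg/L × 2,090,000 L = 27,170 g cyanuric acid.
(a) At 95% purity: 27,170 / 0.95 = 28,600 g product.

(b) Chlorine deficit: 2.5 − 0.9 = 1.6 ppm = 1.6 mg/L as Cl₂.
(b) Cl₂ equivalent needed: 1.6 mg/L × 184,000 L = 294,400 mg = 294.4 g.
(b) Product at 12.8% available chlorine: 294.4 / 0.128 = 2300 g.
(b) Volume at density 1.19 g/mL: 2300 g ÷ 1.19 g/mL = 1933 mL.

(a) 28.6 kg; (b) 1.93 L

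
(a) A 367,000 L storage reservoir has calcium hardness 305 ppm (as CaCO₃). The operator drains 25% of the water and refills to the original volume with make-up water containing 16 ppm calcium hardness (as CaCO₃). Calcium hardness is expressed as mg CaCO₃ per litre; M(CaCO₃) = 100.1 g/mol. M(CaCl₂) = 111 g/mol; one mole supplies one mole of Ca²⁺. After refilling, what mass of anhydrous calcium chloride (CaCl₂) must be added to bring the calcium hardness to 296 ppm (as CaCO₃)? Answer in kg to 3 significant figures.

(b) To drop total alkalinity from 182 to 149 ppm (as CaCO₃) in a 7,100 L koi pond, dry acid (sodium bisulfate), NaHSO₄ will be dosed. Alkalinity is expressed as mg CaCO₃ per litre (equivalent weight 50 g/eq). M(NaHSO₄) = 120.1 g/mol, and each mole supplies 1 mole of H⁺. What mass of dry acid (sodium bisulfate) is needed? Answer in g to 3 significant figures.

(a) After draining 25% and refilling: 305 × 0.75 + 16 × 0.25 = 232.75 ppm.
(a) Deficit to target: 296 − 232.75 = 63.25 mg/L.
(a) As CaCO₃: 63.25 mg/L × 367,000 L = 23,210 g; ÷ 100.1 = 231.9 mol Ca²⁺.
(a) Mass: 231.9 × 111 = 25,740 g.

(b) Alkalinity to neutralize: (182 − 149) = 33 mg/L as CaCO₃ × 7,100 L = 234.3 g as CaCO₃.
(b) Equivalents of H⁺ required: 234.3 ÷ 50 g/eq = 4.686 eq = 4.686 mol NaHSO₄.
(b) Mass of NaHSO₄: 4.686 × 120.1 = 562.8 g.

(a) 25.7 kg; (b) 563 g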